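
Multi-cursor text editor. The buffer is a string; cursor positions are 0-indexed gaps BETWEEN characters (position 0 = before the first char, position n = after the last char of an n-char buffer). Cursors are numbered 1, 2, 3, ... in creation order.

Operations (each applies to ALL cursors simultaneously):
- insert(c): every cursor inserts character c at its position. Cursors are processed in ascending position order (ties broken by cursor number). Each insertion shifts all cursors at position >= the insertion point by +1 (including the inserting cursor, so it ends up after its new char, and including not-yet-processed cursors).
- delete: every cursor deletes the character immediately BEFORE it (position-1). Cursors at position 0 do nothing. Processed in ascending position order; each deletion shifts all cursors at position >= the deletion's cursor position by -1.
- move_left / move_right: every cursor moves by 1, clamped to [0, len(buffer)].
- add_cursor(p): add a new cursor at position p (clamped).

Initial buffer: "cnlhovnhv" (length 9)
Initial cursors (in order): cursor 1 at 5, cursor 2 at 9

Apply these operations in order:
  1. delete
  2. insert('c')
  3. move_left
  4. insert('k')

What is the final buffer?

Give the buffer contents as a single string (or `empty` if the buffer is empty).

Answer: cnlhkcvnhkc

Derivation:
After op 1 (delete): buffer="cnlhvnh" (len 7), cursors c1@4 c2@7, authorship .......
After op 2 (insert('c')): buffer="cnlhcvnhc" (len 9), cursors c1@5 c2@9, authorship ....1...2
After op 3 (move_left): buffer="cnlhcvnhc" (len 9), cursors c1@4 c2@8, authorship ....1...2
After op 4 (insert('k')): buffer="cnlhkcvnhkc" (len 11), cursors c1@5 c2@10, authorship ....11...22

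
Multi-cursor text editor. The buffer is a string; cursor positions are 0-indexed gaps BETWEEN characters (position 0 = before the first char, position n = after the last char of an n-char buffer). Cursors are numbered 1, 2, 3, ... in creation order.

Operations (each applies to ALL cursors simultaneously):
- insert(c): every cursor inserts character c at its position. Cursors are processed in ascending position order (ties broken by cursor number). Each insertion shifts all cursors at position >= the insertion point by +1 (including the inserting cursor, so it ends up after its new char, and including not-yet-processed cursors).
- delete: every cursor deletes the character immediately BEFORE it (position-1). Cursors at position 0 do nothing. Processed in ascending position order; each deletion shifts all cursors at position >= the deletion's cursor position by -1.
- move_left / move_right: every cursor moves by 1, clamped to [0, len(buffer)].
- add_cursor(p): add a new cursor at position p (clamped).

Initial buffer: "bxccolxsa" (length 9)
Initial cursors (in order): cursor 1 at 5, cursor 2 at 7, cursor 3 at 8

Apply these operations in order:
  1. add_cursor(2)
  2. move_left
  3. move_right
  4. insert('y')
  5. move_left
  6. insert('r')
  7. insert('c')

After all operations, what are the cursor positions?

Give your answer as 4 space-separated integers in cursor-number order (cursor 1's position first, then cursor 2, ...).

Answer: 10 15 19 4

Derivation:
After op 1 (add_cursor(2)): buffer="bxccolxsa" (len 9), cursors c4@2 c1@5 c2@7 c3@8, authorship .........
After op 2 (move_left): buffer="bxccolxsa" (len 9), cursors c4@1 c1@4 c2@6 c3@7, authorship .........
After op 3 (move_right): buffer="bxccolxsa" (len 9), cursors c4@2 c1@5 c2@7 c3@8, authorship .........
After op 4 (insert('y')): buffer="bxyccoylxysya" (len 13), cursors c4@3 c1@7 c2@10 c3@12, authorship ..4...1..2.3.
After op 5 (move_left): buffer="bxyccoylxysya" (len 13), cursors c4@2 c1@6 c2@9 c3@11, authorship ..4...1..2.3.
After op 6 (insert('r')): buffer="bxryccorylxrysrya" (len 17), cursors c4@3 c1@8 c2@12 c3@15, authorship ..44...11..22.33.
After op 7 (insert('c')): buffer="bxrcyccorcylxrcysrcya" (len 21), cursors c4@4 c1@10 c2@15 c3@19, authorship ..444...111..222.333.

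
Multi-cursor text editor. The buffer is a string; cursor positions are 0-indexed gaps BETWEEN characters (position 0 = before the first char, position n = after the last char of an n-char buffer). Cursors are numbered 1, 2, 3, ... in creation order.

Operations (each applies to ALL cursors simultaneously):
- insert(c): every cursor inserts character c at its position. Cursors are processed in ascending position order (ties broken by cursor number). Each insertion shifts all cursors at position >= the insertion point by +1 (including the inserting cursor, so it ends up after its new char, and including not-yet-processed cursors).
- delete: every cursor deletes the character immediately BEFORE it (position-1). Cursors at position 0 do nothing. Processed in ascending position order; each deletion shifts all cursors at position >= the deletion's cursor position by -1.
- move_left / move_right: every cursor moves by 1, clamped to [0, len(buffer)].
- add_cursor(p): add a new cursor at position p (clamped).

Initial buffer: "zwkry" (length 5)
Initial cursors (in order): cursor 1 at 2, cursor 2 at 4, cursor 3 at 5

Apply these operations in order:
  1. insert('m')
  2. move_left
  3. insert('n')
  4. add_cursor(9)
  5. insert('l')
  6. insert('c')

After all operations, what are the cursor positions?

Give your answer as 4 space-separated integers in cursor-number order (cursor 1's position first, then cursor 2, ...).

Answer: 5 11 18 15

Derivation:
After op 1 (insert('m')): buffer="zwmkrmym" (len 8), cursors c1@3 c2@6 c3@8, authorship ..1..2.3
After op 2 (move_left): buffer="zwmkrmym" (len 8), cursors c1@2 c2@5 c3@7, authorship ..1..2.3
After op 3 (insert('n')): buffer="zwnmkrnmynm" (len 11), cursors c1@3 c2@7 c3@10, authorship ..11..22.33
After op 4 (add_cursor(9)): buffer="zwnmkrnmynm" (len 11), cursors c1@3 c2@7 c4@9 c3@10, authorship ..11..22.33
After op 5 (insert('l')): buffer="zwnlmkrnlmylnlm" (len 15), cursors c1@4 c2@9 c4@12 c3@14, authorship ..111..222.4333
After op 6 (insert('c')): buffer="zwnlcmkrnlcmylcnlcm" (len 19), cursors c1@5 c2@11 c4@15 c3@18, authorship ..1111..2222.443333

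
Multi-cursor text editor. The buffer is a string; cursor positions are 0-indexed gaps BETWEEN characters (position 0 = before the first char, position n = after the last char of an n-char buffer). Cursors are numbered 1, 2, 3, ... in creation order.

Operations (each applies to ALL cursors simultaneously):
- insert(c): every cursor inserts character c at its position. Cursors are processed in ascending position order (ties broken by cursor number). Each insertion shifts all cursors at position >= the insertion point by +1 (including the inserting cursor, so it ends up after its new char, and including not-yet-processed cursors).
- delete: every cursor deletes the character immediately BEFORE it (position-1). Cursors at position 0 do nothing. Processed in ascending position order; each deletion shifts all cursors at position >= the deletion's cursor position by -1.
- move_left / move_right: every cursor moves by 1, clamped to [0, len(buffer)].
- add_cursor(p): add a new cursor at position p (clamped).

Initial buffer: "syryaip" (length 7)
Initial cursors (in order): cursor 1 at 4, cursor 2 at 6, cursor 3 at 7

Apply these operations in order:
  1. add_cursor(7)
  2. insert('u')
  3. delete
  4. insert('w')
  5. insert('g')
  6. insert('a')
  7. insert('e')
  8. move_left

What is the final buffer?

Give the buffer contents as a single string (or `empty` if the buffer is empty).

After op 1 (add_cursor(7)): buffer="syryaip" (len 7), cursors c1@4 c2@6 c3@7 c4@7, authorship .......
After op 2 (insert('u')): buffer="syryuaiupuu" (len 11), cursors c1@5 c2@8 c3@11 c4@11, authorship ....1..2.34
After op 3 (delete): buffer="syryaip" (len 7), cursors c1@4 c2@6 c3@7 c4@7, authorship .......
After op 4 (insert('w')): buffer="syrywaiwpww" (len 11), cursors c1@5 c2@8 c3@11 c4@11, authorship ....1..2.34
After op 5 (insert('g')): buffer="syrywgaiwgpwwgg" (len 15), cursors c1@6 c2@10 c3@15 c4@15, authorship ....11..22.3434
After op 6 (insert('a')): buffer="syrywgaaiwgapwwggaa" (len 19), cursors c1@7 c2@12 c3@19 c4@19, authorship ....111..222.343434
After op 7 (insert('e')): buffer="syrywgaeaiwgaepwwggaaee" (len 23), cursors c1@8 c2@14 c3@23 c4@23, authorship ....1111..2222.34343434
After op 8 (move_left): buffer="syrywgaeaiwgaepwwggaaee" (len 23), cursors c1@7 c2@13 c3@22 c4@22, authorship ....1111..2222.34343434

Answer: syrywgaeaiwgaepwwggaaee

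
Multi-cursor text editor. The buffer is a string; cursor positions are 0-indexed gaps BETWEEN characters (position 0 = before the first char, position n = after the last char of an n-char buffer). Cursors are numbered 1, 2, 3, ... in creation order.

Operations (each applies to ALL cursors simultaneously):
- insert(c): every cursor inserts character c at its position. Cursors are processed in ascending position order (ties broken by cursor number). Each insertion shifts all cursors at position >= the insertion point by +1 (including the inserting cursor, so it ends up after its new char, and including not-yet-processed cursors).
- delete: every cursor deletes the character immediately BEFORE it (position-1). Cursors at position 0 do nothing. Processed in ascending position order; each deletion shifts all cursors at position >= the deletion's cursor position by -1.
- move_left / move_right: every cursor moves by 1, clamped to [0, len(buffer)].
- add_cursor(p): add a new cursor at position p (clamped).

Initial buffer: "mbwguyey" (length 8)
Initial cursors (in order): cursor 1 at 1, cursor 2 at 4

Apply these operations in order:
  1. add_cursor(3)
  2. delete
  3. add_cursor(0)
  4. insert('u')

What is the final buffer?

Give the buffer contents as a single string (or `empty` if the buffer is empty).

After op 1 (add_cursor(3)): buffer="mbwguyey" (len 8), cursors c1@1 c3@3 c2@4, authorship ........
After op 2 (delete): buffer="buyey" (len 5), cursors c1@0 c2@1 c3@1, authorship .....
After op 3 (add_cursor(0)): buffer="buyey" (len 5), cursors c1@0 c4@0 c2@1 c3@1, authorship .....
After op 4 (insert('u')): buffer="uubuuuyey" (len 9), cursors c1@2 c4@2 c2@5 c3@5, authorship 14.23....

Answer: uubuuuyey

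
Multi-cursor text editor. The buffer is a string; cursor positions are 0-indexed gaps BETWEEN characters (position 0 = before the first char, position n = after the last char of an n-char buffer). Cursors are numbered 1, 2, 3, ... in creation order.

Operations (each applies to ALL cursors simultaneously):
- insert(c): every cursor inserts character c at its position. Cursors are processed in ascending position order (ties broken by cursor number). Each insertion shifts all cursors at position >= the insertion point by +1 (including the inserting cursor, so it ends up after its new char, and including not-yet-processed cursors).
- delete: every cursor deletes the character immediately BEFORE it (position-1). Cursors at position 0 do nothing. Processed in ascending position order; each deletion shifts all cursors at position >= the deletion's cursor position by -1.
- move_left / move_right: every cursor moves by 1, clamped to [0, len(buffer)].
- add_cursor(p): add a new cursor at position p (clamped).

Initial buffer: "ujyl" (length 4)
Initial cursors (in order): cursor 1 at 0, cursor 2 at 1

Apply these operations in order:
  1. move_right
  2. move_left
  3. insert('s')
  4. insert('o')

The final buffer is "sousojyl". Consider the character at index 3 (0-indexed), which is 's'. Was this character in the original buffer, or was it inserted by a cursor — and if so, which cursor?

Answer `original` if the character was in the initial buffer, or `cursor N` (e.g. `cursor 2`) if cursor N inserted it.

Answer: cursor 2

Derivation:
After op 1 (move_right): buffer="ujyl" (len 4), cursors c1@1 c2@2, authorship ....
After op 2 (move_left): buffer="ujyl" (len 4), cursors c1@0 c2@1, authorship ....
After op 3 (insert('s')): buffer="susjyl" (len 6), cursors c1@1 c2@3, authorship 1.2...
After op 4 (insert('o')): buffer="sousojyl" (len 8), cursors c1@2 c2@5, authorship 11.22...
Authorship (.=original, N=cursor N): 1 1 . 2 2 . . .
Index 3: author = 2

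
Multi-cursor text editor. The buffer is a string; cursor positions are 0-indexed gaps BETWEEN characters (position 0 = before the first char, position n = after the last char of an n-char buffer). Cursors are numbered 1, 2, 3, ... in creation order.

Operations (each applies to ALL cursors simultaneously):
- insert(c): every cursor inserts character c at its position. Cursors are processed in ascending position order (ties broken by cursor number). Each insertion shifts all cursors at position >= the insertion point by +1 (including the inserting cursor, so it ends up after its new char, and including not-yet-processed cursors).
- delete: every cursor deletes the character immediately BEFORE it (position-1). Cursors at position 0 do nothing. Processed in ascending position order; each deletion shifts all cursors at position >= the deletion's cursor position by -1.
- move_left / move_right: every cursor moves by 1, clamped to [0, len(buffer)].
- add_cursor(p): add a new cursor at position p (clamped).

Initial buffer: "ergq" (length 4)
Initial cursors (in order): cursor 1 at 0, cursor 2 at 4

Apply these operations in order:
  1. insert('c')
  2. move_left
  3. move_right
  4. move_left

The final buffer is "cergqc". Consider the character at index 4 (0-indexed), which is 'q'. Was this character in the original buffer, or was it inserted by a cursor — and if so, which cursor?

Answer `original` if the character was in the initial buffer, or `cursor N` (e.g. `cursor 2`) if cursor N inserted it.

Answer: original

Derivation:
After op 1 (insert('c')): buffer="cergqc" (len 6), cursors c1@1 c2@6, authorship 1....2
After op 2 (move_left): buffer="cergqc" (len 6), cursors c1@0 c2@5, authorship 1....2
After op 3 (move_right): buffer="cergqc" (len 6), cursors c1@1 c2@6, authorship 1....2
After op 4 (move_left): buffer="cergqc" (len 6), cursors c1@0 c2@5, authorship 1....2
Authorship (.=original, N=cursor N): 1 . . . . 2
Index 4: author = original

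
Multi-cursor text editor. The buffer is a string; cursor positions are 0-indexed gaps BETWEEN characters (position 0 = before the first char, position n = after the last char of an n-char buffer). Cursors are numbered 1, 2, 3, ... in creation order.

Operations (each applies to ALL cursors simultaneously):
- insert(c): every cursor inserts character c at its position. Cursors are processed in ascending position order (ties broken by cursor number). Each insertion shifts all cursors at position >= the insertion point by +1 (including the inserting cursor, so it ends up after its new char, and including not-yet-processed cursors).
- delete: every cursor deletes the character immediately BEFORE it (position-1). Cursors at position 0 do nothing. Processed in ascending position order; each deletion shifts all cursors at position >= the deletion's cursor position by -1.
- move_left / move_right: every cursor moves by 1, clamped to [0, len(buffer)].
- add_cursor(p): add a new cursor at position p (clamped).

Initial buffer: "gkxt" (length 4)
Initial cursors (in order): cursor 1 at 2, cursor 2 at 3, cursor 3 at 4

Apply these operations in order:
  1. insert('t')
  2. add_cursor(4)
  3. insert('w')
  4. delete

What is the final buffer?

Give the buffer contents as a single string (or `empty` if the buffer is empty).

Answer: gktxttt

Derivation:
After op 1 (insert('t')): buffer="gktxttt" (len 7), cursors c1@3 c2@5 c3@7, authorship ..1.2.3
After op 2 (add_cursor(4)): buffer="gktxttt" (len 7), cursors c1@3 c4@4 c2@5 c3@7, authorship ..1.2.3
After op 3 (insert('w')): buffer="gktwxwtwttw" (len 11), cursors c1@4 c4@6 c2@8 c3@11, authorship ..11.422.33
After op 4 (delete): buffer="gktxttt" (len 7), cursors c1@3 c4@4 c2@5 c3@7, authorship ..1.2.3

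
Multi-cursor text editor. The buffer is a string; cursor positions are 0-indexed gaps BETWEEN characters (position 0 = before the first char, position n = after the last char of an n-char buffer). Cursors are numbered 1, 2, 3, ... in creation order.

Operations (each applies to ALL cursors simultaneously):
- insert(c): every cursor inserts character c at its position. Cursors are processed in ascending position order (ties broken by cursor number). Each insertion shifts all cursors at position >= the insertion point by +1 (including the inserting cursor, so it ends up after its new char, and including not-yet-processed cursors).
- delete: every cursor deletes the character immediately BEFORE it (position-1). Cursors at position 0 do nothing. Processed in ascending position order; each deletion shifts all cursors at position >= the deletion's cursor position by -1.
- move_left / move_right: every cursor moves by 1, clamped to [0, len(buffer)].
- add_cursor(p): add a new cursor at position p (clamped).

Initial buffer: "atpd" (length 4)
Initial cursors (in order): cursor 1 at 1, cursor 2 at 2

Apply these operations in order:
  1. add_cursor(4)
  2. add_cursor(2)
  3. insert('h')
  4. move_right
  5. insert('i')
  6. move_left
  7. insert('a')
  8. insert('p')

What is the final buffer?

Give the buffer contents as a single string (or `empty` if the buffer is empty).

After op 1 (add_cursor(4)): buffer="atpd" (len 4), cursors c1@1 c2@2 c3@4, authorship ....
After op 2 (add_cursor(2)): buffer="atpd" (len 4), cursors c1@1 c2@2 c4@2 c3@4, authorship ....
After op 3 (insert('h')): buffer="ahthhpdh" (len 8), cursors c1@2 c2@5 c4@5 c3@8, authorship .1.24..3
After op 4 (move_right): buffer="ahthhpdh" (len 8), cursors c1@3 c2@6 c4@6 c3@8, authorship .1.24..3
After op 5 (insert('i')): buffer="ahtihhpiidhi" (len 12), cursors c1@4 c2@9 c4@9 c3@12, authorship .1.124.24.33
After op 6 (move_left): buffer="ahtihhpiidhi" (len 12), cursors c1@3 c2@8 c4@8 c3@11, authorship .1.124.24.33
After op 7 (insert('a')): buffer="ahtaihhpiaaidhai" (len 16), cursors c1@4 c2@11 c4@11 c3@15, authorship .1.1124.2244.333
After op 8 (insert('p')): buffer="ahtapihhpiaappidhapi" (len 20), cursors c1@5 c2@14 c4@14 c3@19, authorship .1.11124.224244.3333

Answer: ahtapihhpiaappidhapi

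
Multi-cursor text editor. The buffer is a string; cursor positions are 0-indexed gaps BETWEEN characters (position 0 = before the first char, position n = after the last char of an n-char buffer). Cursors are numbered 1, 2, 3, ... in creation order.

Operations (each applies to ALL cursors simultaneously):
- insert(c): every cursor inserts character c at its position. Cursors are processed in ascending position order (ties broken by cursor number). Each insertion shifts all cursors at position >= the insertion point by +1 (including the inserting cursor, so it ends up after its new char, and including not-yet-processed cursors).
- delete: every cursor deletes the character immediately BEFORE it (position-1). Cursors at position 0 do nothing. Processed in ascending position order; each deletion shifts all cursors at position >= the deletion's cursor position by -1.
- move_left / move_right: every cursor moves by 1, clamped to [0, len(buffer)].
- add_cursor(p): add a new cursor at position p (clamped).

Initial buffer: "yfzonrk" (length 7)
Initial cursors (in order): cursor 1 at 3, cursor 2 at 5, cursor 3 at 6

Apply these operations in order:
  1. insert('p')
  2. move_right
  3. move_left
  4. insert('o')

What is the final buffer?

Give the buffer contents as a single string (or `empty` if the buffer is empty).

Answer: yfzpoonporpok

Derivation:
After op 1 (insert('p')): buffer="yfzponprpk" (len 10), cursors c1@4 c2@7 c3@9, authorship ...1..2.3.
After op 2 (move_right): buffer="yfzponprpk" (len 10), cursors c1@5 c2@8 c3@10, authorship ...1..2.3.
After op 3 (move_left): buffer="yfzponprpk" (len 10), cursors c1@4 c2@7 c3@9, authorship ...1..2.3.
After op 4 (insert('o')): buffer="yfzpoonporpok" (len 13), cursors c1@5 c2@9 c3@12, authorship ...11..22.33.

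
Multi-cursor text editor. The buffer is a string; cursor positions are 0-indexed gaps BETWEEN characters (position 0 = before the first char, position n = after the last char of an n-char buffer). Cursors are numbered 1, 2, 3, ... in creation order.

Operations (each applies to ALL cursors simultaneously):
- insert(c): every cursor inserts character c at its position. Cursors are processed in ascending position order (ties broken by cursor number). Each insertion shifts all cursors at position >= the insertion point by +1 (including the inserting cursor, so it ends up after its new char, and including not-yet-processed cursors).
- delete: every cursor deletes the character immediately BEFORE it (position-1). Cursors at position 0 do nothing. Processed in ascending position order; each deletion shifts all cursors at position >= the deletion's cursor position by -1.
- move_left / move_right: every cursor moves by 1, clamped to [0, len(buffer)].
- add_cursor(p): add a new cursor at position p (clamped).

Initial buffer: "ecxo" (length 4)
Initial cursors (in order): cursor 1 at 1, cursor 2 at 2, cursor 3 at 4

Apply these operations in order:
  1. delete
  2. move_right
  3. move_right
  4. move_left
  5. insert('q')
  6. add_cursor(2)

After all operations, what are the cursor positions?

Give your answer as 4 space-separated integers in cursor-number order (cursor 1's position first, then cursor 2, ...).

After op 1 (delete): buffer="x" (len 1), cursors c1@0 c2@0 c3@1, authorship .
After op 2 (move_right): buffer="x" (len 1), cursors c1@1 c2@1 c3@1, authorship .
After op 3 (move_right): buffer="x" (len 1), cursors c1@1 c2@1 c3@1, authorship .
After op 4 (move_left): buffer="x" (len 1), cursors c1@0 c2@0 c3@0, authorship .
After op 5 (insert('q')): buffer="qqqx" (len 4), cursors c1@3 c2@3 c3@3, authorship 123.
After op 6 (add_cursor(2)): buffer="qqqx" (len 4), cursors c4@2 c1@3 c2@3 c3@3, authorship 123.

Answer: 3 3 3 2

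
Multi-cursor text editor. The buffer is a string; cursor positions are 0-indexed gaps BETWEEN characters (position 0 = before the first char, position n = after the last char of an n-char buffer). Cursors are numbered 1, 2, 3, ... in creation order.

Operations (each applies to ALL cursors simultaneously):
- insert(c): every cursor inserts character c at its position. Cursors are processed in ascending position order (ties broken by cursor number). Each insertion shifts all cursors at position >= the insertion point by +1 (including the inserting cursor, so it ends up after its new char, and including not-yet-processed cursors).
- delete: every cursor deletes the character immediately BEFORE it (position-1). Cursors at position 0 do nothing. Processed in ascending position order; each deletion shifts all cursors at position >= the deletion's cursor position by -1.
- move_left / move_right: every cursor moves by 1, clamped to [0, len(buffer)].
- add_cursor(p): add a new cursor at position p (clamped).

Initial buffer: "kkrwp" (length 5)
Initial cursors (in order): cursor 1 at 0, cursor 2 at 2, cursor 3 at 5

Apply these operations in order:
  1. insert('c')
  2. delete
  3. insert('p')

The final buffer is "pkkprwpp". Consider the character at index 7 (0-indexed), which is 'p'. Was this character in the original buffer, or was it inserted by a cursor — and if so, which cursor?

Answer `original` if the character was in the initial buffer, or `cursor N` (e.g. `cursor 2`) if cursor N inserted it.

Answer: cursor 3

Derivation:
After op 1 (insert('c')): buffer="ckkcrwpc" (len 8), cursors c1@1 c2@4 c3@8, authorship 1..2...3
After op 2 (delete): buffer="kkrwp" (len 5), cursors c1@0 c2@2 c3@5, authorship .....
After op 3 (insert('p')): buffer="pkkprwpp" (len 8), cursors c1@1 c2@4 c3@8, authorship 1..2...3
Authorship (.=original, N=cursor N): 1 . . 2 . . . 3
Index 7: author = 3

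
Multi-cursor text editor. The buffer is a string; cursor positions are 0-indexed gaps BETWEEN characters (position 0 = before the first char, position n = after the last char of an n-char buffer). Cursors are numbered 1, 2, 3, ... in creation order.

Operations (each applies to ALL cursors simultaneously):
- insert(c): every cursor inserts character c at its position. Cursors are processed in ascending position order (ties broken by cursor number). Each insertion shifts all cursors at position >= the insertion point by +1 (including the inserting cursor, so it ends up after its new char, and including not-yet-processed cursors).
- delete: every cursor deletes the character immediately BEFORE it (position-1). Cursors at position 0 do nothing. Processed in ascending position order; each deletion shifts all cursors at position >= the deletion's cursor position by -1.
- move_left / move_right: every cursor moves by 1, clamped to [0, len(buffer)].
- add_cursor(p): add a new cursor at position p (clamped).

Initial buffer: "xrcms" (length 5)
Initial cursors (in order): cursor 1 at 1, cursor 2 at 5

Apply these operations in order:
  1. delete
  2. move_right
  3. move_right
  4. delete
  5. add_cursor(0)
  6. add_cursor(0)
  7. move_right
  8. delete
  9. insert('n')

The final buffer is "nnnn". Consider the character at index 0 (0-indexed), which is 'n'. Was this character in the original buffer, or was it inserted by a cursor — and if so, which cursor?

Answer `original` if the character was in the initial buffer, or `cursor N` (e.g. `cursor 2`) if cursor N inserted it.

Answer: cursor 1

Derivation:
After op 1 (delete): buffer="rcm" (len 3), cursors c1@0 c2@3, authorship ...
After op 2 (move_right): buffer="rcm" (len 3), cursors c1@1 c2@3, authorship ...
After op 3 (move_right): buffer="rcm" (len 3), cursors c1@2 c2@3, authorship ...
After op 4 (delete): buffer="r" (len 1), cursors c1@1 c2@1, authorship .
After op 5 (add_cursor(0)): buffer="r" (len 1), cursors c3@0 c1@1 c2@1, authorship .
After op 6 (add_cursor(0)): buffer="r" (len 1), cursors c3@0 c4@0 c1@1 c2@1, authorship .
After op 7 (move_right): buffer="r" (len 1), cursors c1@1 c2@1 c3@1 c4@1, authorship .
After op 8 (delete): buffer="" (len 0), cursors c1@0 c2@0 c3@0 c4@0, authorship 
After op 9 (insert('n')): buffer="nnnn" (len 4), cursors c1@4 c2@4 c3@4 c4@4, authorship 1234
Authorship (.=original, N=cursor N): 1 2 3 4
Index 0: author = 1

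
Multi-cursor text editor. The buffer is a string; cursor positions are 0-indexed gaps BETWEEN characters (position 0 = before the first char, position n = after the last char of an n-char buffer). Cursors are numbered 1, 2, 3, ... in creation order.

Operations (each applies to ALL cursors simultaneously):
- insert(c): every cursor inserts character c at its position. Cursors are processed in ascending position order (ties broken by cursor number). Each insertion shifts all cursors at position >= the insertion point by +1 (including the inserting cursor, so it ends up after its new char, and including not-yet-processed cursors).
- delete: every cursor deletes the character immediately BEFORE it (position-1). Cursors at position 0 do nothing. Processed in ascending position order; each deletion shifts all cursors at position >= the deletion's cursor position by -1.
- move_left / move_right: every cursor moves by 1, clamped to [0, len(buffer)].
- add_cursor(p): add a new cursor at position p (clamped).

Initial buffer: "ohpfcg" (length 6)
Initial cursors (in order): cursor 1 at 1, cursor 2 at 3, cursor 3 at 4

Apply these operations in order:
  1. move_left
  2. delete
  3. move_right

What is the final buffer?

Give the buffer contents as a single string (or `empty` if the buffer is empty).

Answer: ofcg

Derivation:
After op 1 (move_left): buffer="ohpfcg" (len 6), cursors c1@0 c2@2 c3@3, authorship ......
After op 2 (delete): buffer="ofcg" (len 4), cursors c1@0 c2@1 c3@1, authorship ....
After op 3 (move_right): buffer="ofcg" (len 4), cursors c1@1 c2@2 c3@2, authorship ....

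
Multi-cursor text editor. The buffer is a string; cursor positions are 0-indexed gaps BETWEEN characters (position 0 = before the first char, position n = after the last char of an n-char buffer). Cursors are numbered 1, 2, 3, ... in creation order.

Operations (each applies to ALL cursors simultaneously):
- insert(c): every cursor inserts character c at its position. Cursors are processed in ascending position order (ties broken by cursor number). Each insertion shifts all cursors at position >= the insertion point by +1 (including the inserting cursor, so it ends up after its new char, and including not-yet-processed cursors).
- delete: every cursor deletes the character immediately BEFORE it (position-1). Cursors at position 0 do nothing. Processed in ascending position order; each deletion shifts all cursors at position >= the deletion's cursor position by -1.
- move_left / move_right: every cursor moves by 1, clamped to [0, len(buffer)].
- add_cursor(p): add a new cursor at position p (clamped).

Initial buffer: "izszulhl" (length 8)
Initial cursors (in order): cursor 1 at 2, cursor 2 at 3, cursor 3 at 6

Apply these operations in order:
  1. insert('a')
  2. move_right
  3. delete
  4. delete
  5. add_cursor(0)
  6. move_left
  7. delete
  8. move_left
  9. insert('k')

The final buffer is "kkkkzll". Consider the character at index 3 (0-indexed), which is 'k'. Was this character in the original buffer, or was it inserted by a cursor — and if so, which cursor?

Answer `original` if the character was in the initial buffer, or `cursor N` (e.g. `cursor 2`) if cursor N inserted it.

After op 1 (insert('a')): buffer="izasazulahl" (len 11), cursors c1@3 c2@5 c3@9, authorship ..1.2...3..
After op 2 (move_right): buffer="izasazulahl" (len 11), cursors c1@4 c2@6 c3@10, authorship ..1.2...3..
After op 3 (delete): buffer="izaaulal" (len 8), cursors c1@3 c2@4 c3@7, authorship ..12..3.
After op 4 (delete): buffer="izull" (len 5), cursors c1@2 c2@2 c3@4, authorship .....
After op 5 (add_cursor(0)): buffer="izull" (len 5), cursors c4@0 c1@2 c2@2 c3@4, authorship .....
After op 6 (move_left): buffer="izull" (len 5), cursors c4@0 c1@1 c2@1 c3@3, authorship .....
After op 7 (delete): buffer="zll" (len 3), cursors c1@0 c2@0 c4@0 c3@1, authorship ...
After op 8 (move_left): buffer="zll" (len 3), cursors c1@0 c2@0 c3@0 c4@0, authorship ...
After op 9 (insert('k')): buffer="kkkkzll" (len 7), cursors c1@4 c2@4 c3@4 c4@4, authorship 1234...
Authorship (.=original, N=cursor N): 1 2 3 4 . . .
Index 3: author = 4

Answer: cursor 4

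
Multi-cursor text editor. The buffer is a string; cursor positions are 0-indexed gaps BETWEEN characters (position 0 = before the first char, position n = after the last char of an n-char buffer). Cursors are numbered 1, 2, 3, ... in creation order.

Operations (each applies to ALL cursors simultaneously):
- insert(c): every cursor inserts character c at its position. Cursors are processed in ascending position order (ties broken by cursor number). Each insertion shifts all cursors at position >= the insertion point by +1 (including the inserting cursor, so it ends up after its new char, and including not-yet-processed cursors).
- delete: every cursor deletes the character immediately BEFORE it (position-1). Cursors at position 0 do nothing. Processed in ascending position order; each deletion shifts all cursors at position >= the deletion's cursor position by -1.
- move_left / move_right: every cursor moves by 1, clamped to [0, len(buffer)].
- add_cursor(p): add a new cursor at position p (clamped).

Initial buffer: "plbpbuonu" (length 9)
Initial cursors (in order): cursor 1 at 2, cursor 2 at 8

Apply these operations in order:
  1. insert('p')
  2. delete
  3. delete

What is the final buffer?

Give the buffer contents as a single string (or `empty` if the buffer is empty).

Answer: pbpbuou

Derivation:
After op 1 (insert('p')): buffer="plpbpbuonpu" (len 11), cursors c1@3 c2@10, authorship ..1......2.
After op 2 (delete): buffer="plbpbuonu" (len 9), cursors c1@2 c2@8, authorship .........
After op 3 (delete): buffer="pbpbuou" (len 7), cursors c1@1 c2@6, authorship .......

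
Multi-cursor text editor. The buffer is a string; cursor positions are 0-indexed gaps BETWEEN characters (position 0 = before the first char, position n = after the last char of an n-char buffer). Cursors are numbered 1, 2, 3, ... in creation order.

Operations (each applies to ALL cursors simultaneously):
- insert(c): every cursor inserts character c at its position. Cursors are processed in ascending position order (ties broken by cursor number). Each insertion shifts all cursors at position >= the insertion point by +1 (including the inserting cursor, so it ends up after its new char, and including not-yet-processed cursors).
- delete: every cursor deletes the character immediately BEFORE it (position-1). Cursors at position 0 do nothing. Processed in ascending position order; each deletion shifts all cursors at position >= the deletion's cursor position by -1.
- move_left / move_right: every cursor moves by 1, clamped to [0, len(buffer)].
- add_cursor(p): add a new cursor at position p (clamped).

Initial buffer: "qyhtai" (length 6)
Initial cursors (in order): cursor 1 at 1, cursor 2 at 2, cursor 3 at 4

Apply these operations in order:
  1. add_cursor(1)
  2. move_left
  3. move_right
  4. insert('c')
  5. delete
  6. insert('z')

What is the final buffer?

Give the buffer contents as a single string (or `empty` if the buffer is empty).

After op 1 (add_cursor(1)): buffer="qyhtai" (len 6), cursors c1@1 c4@1 c2@2 c3@4, authorship ......
After op 2 (move_left): buffer="qyhtai" (len 6), cursors c1@0 c4@0 c2@1 c3@3, authorship ......
After op 3 (move_right): buffer="qyhtai" (len 6), cursors c1@1 c4@1 c2@2 c3@4, authorship ......
After op 4 (insert('c')): buffer="qccychtcai" (len 10), cursors c1@3 c4@3 c2@5 c3@8, authorship .14.2..3..
After op 5 (delete): buffer="qyhtai" (len 6), cursors c1@1 c4@1 c2@2 c3@4, authorship ......
After op 6 (insert('z')): buffer="qzzyzhtzai" (len 10), cursors c1@3 c4@3 c2@5 c3@8, authorship .14.2..3..

Answer: qzzyzhtzai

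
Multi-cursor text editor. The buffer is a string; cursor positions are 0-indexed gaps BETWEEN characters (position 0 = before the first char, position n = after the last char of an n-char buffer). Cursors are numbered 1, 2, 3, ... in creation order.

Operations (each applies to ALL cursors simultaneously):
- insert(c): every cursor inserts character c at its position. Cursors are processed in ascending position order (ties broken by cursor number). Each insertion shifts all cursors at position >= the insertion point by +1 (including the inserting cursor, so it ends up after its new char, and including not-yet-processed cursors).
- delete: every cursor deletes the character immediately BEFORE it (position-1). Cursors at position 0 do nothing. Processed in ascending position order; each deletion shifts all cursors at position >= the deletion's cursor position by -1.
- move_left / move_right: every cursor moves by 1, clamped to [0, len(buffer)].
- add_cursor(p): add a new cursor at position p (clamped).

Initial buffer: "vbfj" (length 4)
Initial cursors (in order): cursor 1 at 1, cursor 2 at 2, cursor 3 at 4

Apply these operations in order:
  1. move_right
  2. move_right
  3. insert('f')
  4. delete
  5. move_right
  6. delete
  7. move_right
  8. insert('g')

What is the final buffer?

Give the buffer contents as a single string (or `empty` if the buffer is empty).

After op 1 (move_right): buffer="vbfj" (len 4), cursors c1@2 c2@3 c3@4, authorship ....
After op 2 (move_right): buffer="vbfj" (len 4), cursors c1@3 c2@4 c3@4, authorship ....
After op 3 (insert('f')): buffer="vbffjff" (len 7), cursors c1@4 c2@7 c3@7, authorship ...1.23
After op 4 (delete): buffer="vbfj" (len 4), cursors c1@3 c2@4 c3@4, authorship ....
After op 5 (move_right): buffer="vbfj" (len 4), cursors c1@4 c2@4 c3@4, authorship ....
After op 6 (delete): buffer="v" (len 1), cursors c1@1 c2@1 c3@1, authorship .
After op 7 (move_right): buffer="v" (len 1), cursors c1@1 c2@1 c3@1, authorship .
After op 8 (insert('g')): buffer="vggg" (len 4), cursors c1@4 c2@4 c3@4, authorship .123

Answer: vggg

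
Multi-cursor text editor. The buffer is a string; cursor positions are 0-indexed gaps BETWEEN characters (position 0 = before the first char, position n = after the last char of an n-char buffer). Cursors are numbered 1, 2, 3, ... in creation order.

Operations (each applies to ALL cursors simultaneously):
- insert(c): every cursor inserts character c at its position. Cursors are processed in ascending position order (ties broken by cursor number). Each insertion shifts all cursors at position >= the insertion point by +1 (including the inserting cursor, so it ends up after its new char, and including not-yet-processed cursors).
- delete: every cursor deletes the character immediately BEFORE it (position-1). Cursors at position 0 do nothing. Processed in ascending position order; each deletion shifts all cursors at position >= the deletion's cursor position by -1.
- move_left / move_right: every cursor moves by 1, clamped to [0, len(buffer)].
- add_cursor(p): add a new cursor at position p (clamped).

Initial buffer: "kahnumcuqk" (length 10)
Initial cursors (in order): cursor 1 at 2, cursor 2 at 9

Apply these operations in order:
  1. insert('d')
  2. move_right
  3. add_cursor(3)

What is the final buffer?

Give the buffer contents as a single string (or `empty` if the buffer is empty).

Answer: kadhnumcuqdk

Derivation:
After op 1 (insert('d')): buffer="kadhnumcuqdk" (len 12), cursors c1@3 c2@11, authorship ..1.......2.
After op 2 (move_right): buffer="kadhnumcuqdk" (len 12), cursors c1@4 c2@12, authorship ..1.......2.
After op 3 (add_cursor(3)): buffer="kadhnumcuqdk" (len 12), cursors c3@3 c1@4 c2@12, authorship ..1.......2.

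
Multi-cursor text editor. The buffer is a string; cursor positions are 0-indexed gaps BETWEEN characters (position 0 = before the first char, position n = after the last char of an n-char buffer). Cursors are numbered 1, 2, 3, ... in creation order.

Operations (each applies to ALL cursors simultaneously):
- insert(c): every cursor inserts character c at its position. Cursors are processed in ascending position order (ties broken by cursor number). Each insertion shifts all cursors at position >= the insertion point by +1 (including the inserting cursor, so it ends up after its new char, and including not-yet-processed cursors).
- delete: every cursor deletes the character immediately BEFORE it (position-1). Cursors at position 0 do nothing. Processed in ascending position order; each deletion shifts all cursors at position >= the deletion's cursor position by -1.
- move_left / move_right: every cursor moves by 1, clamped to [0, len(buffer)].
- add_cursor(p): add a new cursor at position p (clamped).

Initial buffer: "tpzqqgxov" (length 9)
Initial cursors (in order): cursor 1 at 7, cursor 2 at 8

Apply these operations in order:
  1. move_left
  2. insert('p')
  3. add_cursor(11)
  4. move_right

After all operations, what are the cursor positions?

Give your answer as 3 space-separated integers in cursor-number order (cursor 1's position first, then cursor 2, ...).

After op 1 (move_left): buffer="tpzqqgxov" (len 9), cursors c1@6 c2@7, authorship .........
After op 2 (insert('p')): buffer="tpzqqgpxpov" (len 11), cursors c1@7 c2@9, authorship ......1.2..
After op 3 (add_cursor(11)): buffer="tpzqqgpxpov" (len 11), cursors c1@7 c2@9 c3@11, authorship ......1.2..
After op 4 (move_right): buffer="tpzqqgpxpov" (len 11), cursors c1@8 c2@10 c3@11, authorship ......1.2..

Answer: 8 10 11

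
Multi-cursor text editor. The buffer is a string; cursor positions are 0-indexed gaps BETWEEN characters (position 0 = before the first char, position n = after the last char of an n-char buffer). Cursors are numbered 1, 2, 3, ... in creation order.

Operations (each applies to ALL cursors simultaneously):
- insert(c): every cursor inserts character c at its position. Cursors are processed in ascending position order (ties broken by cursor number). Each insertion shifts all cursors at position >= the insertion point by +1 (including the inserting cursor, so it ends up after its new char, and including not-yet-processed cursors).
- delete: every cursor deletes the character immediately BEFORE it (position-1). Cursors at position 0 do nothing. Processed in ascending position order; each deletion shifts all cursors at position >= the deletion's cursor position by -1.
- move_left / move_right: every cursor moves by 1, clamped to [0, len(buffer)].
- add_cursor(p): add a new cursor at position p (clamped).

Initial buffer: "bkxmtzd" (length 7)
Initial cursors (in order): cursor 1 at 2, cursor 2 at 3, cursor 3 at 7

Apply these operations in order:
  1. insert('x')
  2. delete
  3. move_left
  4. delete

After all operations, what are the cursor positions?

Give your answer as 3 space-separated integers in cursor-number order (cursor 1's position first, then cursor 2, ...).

After op 1 (insert('x')): buffer="bkxxxmtzdx" (len 10), cursors c1@3 c2@5 c3@10, authorship ..1.2....3
After op 2 (delete): buffer="bkxmtzd" (len 7), cursors c1@2 c2@3 c3@7, authorship .......
After op 3 (move_left): buffer="bkxmtzd" (len 7), cursors c1@1 c2@2 c3@6, authorship .......
After op 4 (delete): buffer="xmtd" (len 4), cursors c1@0 c2@0 c3@3, authorship ....

Answer: 0 0 3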